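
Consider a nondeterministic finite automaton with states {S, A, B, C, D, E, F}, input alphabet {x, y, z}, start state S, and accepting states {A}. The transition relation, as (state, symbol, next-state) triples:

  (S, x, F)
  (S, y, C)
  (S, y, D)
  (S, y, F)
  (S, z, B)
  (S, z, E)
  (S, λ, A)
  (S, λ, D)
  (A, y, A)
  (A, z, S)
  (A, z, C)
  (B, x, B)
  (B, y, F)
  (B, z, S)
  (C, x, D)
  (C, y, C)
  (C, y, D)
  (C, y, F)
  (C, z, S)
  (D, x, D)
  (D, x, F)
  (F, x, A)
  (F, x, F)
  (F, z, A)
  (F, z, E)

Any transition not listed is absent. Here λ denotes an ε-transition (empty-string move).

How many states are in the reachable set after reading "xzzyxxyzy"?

Start: ε-closure({S}) = {S, A, D}.
Read 'x': {S, A, D} → {D, F}.
Read 'z': {D, F} → {A, E}.
Read 'z': {A, E} → {S, A, C, D}.
Read 'y': {S, A, C, D} → {A, C, D, F}.
Read 'x': {A, C, D, F} → {A, D, F}.
Read 'x': {A, D, F} → {A, D, F}.
Read 'y': {A, D, F} → {A}.
Read 'z': {A} → {S, A, C, D}.
Read 'y': {S, A, C, D} → {A, C, D, F}.
That set has 4 states.

4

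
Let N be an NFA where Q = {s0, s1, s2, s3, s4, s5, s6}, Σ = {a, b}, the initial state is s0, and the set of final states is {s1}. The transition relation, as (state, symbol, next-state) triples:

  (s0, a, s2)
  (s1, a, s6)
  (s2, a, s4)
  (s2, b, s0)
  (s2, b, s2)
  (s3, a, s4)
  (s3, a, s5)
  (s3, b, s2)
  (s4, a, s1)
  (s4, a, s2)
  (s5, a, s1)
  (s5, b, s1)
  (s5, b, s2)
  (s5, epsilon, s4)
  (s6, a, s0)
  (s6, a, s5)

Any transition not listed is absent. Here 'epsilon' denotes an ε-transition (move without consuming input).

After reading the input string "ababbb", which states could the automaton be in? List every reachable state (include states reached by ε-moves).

Start in {s0}.
Read 'a': s0→{s2}; now {s2}.
Read 'b': s2→{s0, s2}; now {s0, s2}.
Read 'a': s0→{s2}, s2→{s4}; now {s2, s4}.
Read 'b': s2→{s0, s2}, s4→∅; now {s0, s2}.
Read 'b': s0→∅, s2→{s0, s2}; now {s0, s2}.
Read 'b': s0→∅, s2→{s0, s2}; now {s0, s2}.

{s0, s2}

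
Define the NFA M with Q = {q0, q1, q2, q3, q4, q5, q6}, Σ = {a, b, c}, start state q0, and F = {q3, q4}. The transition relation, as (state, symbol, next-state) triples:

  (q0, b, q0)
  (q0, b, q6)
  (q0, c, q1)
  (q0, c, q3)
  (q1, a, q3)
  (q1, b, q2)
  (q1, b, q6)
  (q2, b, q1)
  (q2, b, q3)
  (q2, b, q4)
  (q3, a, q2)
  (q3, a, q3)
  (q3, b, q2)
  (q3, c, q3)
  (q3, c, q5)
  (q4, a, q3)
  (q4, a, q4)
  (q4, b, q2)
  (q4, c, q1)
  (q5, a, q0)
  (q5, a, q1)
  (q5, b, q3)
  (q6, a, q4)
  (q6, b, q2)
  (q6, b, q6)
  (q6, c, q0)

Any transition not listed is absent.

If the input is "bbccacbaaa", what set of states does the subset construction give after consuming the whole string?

{q2, q3, q4}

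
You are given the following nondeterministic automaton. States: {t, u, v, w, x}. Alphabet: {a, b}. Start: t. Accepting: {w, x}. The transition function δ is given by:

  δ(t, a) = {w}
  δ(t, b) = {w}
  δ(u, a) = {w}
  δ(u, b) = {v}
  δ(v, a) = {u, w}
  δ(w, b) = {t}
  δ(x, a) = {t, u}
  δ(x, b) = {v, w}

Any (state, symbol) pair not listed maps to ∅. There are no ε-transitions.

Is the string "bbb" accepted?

Yes

Start in {t}.
Read 'b': t→{w}; now {w}.
Read 'b': w→{t}; now {t}.
Read 'b': t→{w}; now {w}.
The final set {w} contains the accepting state w.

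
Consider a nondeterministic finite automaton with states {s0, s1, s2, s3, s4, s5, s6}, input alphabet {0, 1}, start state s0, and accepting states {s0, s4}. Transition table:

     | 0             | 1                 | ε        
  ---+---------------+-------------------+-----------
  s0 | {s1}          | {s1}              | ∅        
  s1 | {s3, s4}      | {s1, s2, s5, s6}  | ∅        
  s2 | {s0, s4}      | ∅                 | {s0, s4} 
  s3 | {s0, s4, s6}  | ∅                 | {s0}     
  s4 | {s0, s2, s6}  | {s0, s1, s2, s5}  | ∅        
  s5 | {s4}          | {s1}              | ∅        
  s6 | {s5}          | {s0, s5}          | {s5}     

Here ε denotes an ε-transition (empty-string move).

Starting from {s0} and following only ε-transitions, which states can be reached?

Begin with {s0}.
No ε-moves leave this set, so the closure equals the set itself.

{s0}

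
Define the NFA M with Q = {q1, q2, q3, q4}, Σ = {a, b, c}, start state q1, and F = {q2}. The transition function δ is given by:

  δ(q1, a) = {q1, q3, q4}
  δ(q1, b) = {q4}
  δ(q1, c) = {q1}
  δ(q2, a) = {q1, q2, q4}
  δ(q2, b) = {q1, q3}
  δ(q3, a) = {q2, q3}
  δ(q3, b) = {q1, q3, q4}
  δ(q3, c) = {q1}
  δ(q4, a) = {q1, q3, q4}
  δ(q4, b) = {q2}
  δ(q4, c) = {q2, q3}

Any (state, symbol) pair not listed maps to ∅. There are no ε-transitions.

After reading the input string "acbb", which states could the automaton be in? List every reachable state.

Start in {q1}.
Read 'a': q1→{q1, q3, q4}; now {q1, q3, q4}.
Read 'c': q1→{q1}, q3→{q1}, q4→{q2, q3}; now {q1, q2, q3}.
Read 'b': q1→{q4}, q2→{q1, q3}, q3→{q1, q3, q4}; now {q1, q3, q4}.
Read 'b': q1→{q4}, q3→{q1, q3, q4}, q4→{q2}; now {q1, q2, q3, q4}.

{q1, q2, q3, q4}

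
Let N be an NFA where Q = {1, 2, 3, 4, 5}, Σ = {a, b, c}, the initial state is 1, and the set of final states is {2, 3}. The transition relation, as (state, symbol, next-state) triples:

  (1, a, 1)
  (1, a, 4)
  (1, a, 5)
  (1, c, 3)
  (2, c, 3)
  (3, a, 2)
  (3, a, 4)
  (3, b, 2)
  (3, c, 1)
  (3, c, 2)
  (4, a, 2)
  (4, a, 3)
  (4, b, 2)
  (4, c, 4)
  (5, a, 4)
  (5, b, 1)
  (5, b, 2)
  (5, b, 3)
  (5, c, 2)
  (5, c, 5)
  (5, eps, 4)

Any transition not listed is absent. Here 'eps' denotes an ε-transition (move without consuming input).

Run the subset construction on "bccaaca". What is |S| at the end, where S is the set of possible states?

Start in {1}.
Read 'b': {1} → ∅.
The set is empty and remains empty for the remaining 6 symbols.
That set has 0 states.

0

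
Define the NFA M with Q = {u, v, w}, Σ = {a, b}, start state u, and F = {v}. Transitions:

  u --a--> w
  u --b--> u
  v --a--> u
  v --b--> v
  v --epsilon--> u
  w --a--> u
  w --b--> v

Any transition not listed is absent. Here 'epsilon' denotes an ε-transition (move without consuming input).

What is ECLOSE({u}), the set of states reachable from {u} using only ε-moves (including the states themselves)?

{u}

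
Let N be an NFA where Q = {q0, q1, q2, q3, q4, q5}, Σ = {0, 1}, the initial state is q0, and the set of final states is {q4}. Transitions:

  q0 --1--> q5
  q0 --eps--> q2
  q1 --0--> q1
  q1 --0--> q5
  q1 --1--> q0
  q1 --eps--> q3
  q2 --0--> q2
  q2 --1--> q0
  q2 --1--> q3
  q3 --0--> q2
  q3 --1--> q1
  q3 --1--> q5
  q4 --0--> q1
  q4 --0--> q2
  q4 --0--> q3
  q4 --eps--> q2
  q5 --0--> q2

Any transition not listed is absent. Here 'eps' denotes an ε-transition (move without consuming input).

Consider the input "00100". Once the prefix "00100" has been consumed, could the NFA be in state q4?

Start: ε-closure({q0}) = {q0, q2}.
Read '0': q0→∅, q2→{q2}; now {q2}.
Read '0': q2→{q2}; now {q2}.
Read '1': q2→{q0, q3}; union {q0, q3}; ε-closure = {q0, q2, q3}.
Read '0': q0→∅, q2→{q2}, q3→{q2}; now {q2}.
Read '0': q2→{q2}; now {q2}.
State q4 is not in {q2}.

No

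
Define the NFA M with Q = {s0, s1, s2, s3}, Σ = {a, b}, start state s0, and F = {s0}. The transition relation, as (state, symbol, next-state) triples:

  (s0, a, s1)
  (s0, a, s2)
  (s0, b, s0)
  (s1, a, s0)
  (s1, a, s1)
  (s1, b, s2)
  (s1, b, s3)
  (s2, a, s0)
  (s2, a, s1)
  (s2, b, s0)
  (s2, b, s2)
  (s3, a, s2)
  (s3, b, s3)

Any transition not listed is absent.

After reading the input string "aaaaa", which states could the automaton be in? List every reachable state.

{s0, s1, s2}

Start in {s0}.
Read 'a': {s0} → {s1, s2}.
Read 'a': {s1, s2} → {s0, s1}.
Read 'a': {s0, s1} → {s0, s1, s2}.
Read 'a': {s0, s1, s2} → {s0, s1, s2}.
Read 'a': {s0, s1, s2} → {s0, s1, s2}.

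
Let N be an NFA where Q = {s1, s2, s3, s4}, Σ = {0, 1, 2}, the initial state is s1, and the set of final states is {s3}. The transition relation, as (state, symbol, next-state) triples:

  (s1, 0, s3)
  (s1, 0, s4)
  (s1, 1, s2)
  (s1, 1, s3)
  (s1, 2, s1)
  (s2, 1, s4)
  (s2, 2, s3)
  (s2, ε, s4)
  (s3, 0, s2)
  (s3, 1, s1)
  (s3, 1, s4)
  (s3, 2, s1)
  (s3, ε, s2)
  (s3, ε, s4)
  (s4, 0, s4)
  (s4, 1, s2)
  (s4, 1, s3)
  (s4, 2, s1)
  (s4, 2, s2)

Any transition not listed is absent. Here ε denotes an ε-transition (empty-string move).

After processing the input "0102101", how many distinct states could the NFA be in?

Start in {s1}.
Read '0': {s1} → {s2, s3, s4}.
Read '1': {s2, s3, s4} → {s1, s2, s3, s4}.
Read '0': {s1, s2, s3, s4} → {s2, s3, s4}.
Read '2': {s2, s3, s4} → {s1, s2, s3, s4}.
Read '1': {s1, s2, s3, s4} → {s1, s2, s3, s4}.
Read '0': {s1, s2, s3, s4} → {s2, s3, s4}.
Read '1': {s2, s3, s4} → {s1, s2, s3, s4}.
That set has 4 states.

4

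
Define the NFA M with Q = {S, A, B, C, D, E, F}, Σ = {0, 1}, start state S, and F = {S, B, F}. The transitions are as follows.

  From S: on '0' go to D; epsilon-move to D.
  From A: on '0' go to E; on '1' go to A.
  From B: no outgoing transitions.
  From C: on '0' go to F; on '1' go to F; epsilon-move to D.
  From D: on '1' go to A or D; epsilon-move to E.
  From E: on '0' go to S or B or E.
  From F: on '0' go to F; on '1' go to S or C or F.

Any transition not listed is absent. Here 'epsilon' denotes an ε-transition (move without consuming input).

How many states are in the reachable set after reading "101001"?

3

Start: ε-closure({S}) = {S, D, E}.
Read '1': {S, D, E} → {A, D, E}.
Read '0': {A, D, E} → {S, B, D, E}.
Read '1': {S, B, D, E} → {A, D, E}.
Read '0': {A, D, E} → {S, B, D, E}.
Read '0': {S, B, D, E} → {S, B, D, E}.
Read '1': {S, B, D, E} → {A, D, E}.
That set has 3 states.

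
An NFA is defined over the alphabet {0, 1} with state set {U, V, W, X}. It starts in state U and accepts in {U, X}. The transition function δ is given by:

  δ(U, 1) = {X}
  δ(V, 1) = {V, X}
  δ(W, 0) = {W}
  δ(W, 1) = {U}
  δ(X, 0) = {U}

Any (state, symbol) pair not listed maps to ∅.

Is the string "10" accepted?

Start in {U}.
Read '1': {U} → {X}.
Read '0': {X} → {U}.
The final set {U} contains the accepting state U.

Yes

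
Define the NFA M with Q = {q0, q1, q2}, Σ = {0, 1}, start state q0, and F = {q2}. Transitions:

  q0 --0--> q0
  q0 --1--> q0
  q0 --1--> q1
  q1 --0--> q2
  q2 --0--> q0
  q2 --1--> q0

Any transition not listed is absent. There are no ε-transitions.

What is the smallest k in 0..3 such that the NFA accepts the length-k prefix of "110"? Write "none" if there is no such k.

3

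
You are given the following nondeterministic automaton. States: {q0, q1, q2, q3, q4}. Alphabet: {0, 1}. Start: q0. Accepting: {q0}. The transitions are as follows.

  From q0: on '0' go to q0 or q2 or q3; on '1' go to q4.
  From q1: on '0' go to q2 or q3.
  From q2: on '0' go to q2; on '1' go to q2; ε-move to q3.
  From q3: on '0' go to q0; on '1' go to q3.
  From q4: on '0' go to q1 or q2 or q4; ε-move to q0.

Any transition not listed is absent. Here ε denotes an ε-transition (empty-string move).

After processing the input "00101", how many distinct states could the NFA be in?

4

Start in {q0}.
Read '0': q0→{q0, q2, q3}; now {q0, q2, q3}.
Read '0': q0→{q0, q2, q3}, q2→{q2}, q3→{q0}; now {q0, q2, q3}.
Read '1': q0→{q4}, q2→{q2}, q3→{q3}; union {q2, q3, q4}; ε-closure = {q0, q2, q3, q4}.
Read '0': q0→{q0, q2, q3}, q2→{q2}, q3→{q0}, q4→{q1, q2, q4}; now {q0, q1, q2, q3, q4}.
Read '1': q0→{q4}, q1→∅, q2→{q2}, q3→{q3}, q4→∅; union {q2, q3, q4}; ε-closure = {q0, q2, q3, q4}.
That set has 4 states.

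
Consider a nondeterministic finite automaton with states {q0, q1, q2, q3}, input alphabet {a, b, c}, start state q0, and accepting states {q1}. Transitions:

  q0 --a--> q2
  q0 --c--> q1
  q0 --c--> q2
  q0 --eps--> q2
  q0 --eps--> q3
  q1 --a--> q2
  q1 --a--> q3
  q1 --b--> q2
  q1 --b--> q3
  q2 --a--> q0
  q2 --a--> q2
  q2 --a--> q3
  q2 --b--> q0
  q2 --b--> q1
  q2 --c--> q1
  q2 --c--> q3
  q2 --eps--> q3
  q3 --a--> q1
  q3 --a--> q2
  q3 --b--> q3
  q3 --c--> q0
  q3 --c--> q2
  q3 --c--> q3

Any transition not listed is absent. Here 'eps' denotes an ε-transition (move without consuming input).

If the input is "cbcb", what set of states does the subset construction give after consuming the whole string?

{q0, q1, q2, q3}

Start: ε-closure({q0}) = {q0, q2, q3}.
Read 'c': q0→{q1, q2}, q2→{q1, q3}, q3→{q0, q2, q3}; now {q0, q1, q2, q3}.
Read 'b': q0→∅, q1→{q2, q3}, q2→{q0, q1}, q3→{q3}; now {q0, q1, q2, q3}.
Read 'c': q0→{q1, q2}, q1→∅, q2→{q1, q3}, q3→{q0, q2, q3}; now {q0, q1, q2, q3}.
Read 'b': q0→∅, q1→{q2, q3}, q2→{q0, q1}, q3→{q3}; now {q0, q1, q2, q3}.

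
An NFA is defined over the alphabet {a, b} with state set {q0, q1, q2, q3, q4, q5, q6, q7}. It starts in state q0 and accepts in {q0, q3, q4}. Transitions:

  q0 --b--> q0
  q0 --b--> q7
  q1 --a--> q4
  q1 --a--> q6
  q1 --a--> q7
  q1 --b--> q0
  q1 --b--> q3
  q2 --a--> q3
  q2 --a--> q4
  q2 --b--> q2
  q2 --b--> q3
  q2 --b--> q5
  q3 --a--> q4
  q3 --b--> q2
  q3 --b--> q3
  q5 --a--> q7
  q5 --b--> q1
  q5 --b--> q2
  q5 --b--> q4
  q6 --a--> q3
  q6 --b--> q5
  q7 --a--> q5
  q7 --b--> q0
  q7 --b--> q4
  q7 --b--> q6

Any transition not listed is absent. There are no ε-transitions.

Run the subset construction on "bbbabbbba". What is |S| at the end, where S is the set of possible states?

Start in {q0}.
Read 'b': {q0} → {q0, q7}.
Read 'b': {q0, q7} → {q0, q4, q6, q7}.
Read 'b': {q0, q4, q6, q7} → {q0, q4, q5, q6, q7}.
Read 'a': {q0, q4, q5, q6, q7} → {q3, q5, q7}.
Read 'b': {q3, q5, q7} → {q0, q1, q2, q3, q4, q6}.
Read 'b': {q0, q1, q2, q3, q4, q6} → {q0, q2, q3, q5, q7}.
Read 'b': {q0, q2, q3, q5, q7} → {q0, q1, q2, q3, q4, q5, q6, q7}.
Read 'b': {q0, q1, q2, q3, q4, q5, q6, q7} → {q0, q1, q2, q3, q4, q5, q6, q7}.
Read 'a': {q0, q1, q2, q3, q4, q5, q6, q7} → {q3, q4, q5, q6, q7}.
That set has 5 states.

5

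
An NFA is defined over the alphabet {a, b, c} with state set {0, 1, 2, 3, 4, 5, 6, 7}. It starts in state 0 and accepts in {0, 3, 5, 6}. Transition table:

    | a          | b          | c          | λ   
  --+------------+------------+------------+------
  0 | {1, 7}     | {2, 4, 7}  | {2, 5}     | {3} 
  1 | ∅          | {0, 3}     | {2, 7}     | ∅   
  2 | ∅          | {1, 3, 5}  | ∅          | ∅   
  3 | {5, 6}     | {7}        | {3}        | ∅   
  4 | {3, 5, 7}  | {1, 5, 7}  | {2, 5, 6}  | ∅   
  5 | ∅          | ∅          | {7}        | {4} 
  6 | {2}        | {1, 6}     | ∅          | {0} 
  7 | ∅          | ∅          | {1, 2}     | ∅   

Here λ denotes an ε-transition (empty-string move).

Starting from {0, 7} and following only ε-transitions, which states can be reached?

{0, 3, 7}

Begin with {0, 7}.
ε-move 0 → 3; add 3.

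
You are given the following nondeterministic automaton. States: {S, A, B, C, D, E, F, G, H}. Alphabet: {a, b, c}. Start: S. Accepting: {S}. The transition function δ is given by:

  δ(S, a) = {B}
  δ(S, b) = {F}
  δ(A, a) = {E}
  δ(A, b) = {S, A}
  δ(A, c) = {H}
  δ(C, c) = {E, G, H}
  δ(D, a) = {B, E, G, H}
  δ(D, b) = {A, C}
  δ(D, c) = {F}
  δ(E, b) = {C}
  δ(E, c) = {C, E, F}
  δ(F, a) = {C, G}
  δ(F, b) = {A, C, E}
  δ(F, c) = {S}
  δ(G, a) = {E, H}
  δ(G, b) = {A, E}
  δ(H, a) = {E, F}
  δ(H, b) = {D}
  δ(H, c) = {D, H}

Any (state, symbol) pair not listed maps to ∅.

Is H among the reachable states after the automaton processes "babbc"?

Yes

Start in {S}.
Read 'b': S→{F}; now {F}.
Read 'a': F→{C, G}; now {C, G}.
Read 'b': C→∅, G→{A, E}; now {A, E}.
Read 'b': A→{S, A}, E→{C}; now {S, A, C}.
Read 'c': S→∅, A→{H}, C→{E, G, H}; now {E, G, H}.
State H is in {E, G, H}.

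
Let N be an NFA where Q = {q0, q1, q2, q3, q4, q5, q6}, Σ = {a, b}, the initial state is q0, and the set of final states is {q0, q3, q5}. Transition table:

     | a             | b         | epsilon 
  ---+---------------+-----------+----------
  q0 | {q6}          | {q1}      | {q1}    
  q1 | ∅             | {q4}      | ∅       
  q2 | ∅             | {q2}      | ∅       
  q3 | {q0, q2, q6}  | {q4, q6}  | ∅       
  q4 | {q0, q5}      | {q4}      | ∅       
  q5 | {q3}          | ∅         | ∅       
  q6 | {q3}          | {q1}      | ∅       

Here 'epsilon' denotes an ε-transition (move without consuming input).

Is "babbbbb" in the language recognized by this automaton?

Start: ε-closure({q0}) = {q0, q1}.
Read 'b': q0→{q1}, q1→{q4}; now {q1, q4}.
Read 'a': q1→∅, q4→{q0, q5}; union {q0, q5}; ε-closure = {q0, q1, q5}.
Read 'b': q0→{q1}, q1→{q4}, q5→∅; now {q1, q4}.
Read 'b': q1→{q4}, q4→{q4}; now {q4}.
Read 'b': q4→{q4}; now {q4}.
Read 'b': q4→{q4}; now {q4}.
Read 'b': q4→{q4}; now {q4}.
The final set {q4} contains no accepting state.

No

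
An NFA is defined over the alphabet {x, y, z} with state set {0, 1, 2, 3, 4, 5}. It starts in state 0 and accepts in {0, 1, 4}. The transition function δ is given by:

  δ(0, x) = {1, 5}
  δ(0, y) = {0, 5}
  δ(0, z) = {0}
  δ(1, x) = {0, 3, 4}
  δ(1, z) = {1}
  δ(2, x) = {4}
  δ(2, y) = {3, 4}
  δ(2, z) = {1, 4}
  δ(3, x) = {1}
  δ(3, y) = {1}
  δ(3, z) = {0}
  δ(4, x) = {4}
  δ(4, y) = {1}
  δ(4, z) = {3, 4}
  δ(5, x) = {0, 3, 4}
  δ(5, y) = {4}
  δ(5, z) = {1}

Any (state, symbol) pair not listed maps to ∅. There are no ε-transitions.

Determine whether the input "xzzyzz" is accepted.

Start in {0}.
Read 'x': {0} → {1, 5}.
Read 'z': {1, 5} → {1}.
Read 'z': {1} → {1}.
Read 'y': {1} → ∅.
The set is empty and remains empty for the remaining 2 symbols.
The final set ∅ contains no accepting state.

No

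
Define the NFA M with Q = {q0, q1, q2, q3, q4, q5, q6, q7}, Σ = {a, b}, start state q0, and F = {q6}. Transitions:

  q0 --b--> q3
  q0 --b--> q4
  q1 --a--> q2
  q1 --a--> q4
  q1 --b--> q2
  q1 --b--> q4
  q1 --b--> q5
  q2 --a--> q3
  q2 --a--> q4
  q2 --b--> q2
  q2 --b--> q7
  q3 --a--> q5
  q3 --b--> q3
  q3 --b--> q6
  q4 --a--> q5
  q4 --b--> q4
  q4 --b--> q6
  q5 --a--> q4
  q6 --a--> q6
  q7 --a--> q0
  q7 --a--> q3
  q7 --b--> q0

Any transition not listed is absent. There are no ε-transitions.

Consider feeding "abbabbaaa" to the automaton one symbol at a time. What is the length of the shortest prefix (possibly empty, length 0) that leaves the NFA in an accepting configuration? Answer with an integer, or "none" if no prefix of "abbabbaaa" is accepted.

none

Start in {q0}.
Read 'a': {q0} → ∅.
The set is empty and remains empty for the remaining 8 symbols.
No reachable set along the way intersects F.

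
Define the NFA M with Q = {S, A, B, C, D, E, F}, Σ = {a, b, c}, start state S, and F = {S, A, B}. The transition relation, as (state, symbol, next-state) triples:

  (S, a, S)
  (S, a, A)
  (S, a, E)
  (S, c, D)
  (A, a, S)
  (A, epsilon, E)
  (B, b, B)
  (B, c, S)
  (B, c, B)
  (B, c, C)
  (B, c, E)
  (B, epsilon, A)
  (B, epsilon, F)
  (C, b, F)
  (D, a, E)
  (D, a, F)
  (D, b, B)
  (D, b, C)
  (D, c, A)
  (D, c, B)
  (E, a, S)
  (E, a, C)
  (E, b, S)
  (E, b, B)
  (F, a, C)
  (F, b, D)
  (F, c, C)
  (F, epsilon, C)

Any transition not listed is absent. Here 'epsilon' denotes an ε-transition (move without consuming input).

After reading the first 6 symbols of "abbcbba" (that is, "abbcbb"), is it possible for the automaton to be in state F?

Start in {S}.
Read 'a': {S} → {S, A, E}.
Read 'b': {S, A, E} → {S, A, B, C, E, F}.
Read 'b': {S, A, B, C, E, F} → {S, A, B, C, D, E, F}.
Read 'c': {S, A, B, C, D, E, F} → {S, A, B, C, D, E, F}.
Read 'b': {S, A, B, C, D, E, F} → {S, A, B, C, D, E, F}.
Read 'b': {S, A, B, C, D, E, F} → {S, A, B, C, D, E, F}.
State F is in {S, A, B, C, D, E, F}.

Yes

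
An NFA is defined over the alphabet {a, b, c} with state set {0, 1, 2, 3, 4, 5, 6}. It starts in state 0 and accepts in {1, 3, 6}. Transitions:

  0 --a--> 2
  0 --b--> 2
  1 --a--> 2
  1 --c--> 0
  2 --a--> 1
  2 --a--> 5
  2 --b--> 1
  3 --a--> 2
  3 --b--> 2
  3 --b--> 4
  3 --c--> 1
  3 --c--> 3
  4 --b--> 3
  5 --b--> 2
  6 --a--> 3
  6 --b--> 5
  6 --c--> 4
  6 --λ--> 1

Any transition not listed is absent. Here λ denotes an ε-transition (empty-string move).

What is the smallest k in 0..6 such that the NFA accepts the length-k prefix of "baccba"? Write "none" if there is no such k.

2

Start in {0}.
Read 'b': {0} → {2}.
Read 'a': {2} → {1, 5}.
None of the earlier sets intersect F, but {1, 5} does.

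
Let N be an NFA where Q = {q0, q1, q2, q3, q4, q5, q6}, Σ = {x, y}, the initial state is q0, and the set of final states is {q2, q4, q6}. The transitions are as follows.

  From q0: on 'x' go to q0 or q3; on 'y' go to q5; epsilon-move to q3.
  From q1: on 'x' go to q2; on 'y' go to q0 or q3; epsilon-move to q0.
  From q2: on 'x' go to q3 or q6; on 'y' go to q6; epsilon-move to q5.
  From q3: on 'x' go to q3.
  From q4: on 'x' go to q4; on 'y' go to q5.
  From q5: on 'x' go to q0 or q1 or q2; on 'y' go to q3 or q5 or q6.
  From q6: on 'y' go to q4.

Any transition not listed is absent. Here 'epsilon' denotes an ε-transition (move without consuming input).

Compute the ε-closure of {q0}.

{q0, q3}

Begin with {q0}.
ε-move q0 → q3; add q3.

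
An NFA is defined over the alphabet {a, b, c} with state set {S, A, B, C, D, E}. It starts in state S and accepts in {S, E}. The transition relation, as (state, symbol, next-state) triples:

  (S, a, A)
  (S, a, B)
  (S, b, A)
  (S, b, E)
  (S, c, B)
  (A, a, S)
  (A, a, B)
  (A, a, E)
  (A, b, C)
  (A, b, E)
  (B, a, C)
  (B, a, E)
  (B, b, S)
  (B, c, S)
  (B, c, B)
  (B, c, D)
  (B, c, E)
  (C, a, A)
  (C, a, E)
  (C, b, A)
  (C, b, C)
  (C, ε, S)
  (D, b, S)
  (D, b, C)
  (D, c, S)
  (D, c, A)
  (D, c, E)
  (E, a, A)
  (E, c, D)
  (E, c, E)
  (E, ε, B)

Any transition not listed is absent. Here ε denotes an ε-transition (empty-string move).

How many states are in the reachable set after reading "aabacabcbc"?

Start in {S}.
Read 'a': S→{A, B}; now {A, B}.
Read 'a': A→{S, B, E}, B→{C, E}; now {S, B, C, E}.
Read 'b': S→{A, E}, B→{S}, C→{A, C}, E→∅; union {S, A, C, E}; ε-closure = {S, A, B, C, E}.
Read 'a': S→{A, B}, A→{S, B, E}, B→{C, E}, C→{A, E}, E→{A}; now {S, A, B, C, E}.
Read 'c': S→{B}, A→∅, B→{S, B, D, E}, C→∅, E→{D, E}; now {S, B, D, E}.
Read 'a': S→{A, B}, B→{C, E}, D→∅, E→{A}; union {A, B, C, E}; ε-closure = {S, A, B, C, E}.
Read 'b': S→{A, E}, A→{C, E}, B→{S}, C→{A, C}, E→∅; union {S, A, C, E}; ε-closure = {S, A, B, C, E}.
Read 'c': S→{B}, A→∅, B→{S, B, D, E}, C→∅, E→{D, E}; now {S, B, D, E}.
Read 'b': S→{A, E}, B→{S}, D→{S, C}, E→∅; union {S, A, C, E}; ε-closure = {S, A, B, C, E}.
Read 'c': S→{B}, A→∅, B→{S, B, D, E}, C→∅, E→{D, E}; now {S, B, D, E}.
That set has 4 states.

4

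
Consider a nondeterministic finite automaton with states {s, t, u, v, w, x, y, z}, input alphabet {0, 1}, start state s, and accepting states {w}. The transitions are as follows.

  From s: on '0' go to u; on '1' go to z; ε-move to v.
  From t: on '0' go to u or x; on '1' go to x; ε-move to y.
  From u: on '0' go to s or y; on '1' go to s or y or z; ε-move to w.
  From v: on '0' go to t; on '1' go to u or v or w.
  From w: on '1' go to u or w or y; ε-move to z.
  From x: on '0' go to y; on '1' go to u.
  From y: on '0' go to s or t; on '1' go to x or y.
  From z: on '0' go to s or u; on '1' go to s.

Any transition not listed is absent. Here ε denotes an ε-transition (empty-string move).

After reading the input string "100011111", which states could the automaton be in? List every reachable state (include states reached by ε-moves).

{s, u, v, w, x, y, z}

Start: ε-closure({s}) = {s, v}.
Read '1': s→{z}, v→{u, v, w}; now {u, v, w, z}.
Read '0': u→{s, y}, v→{t}, w→∅, z→{s, u}; union {s, t, u, y}; ε-closure = {s, t, u, v, w, y, z}.
Read '0': s→{u}, t→{u, x}, u→{s, y}, v→{t}, w→∅, y→{s, t}, z→{s, u}; union {s, t, u, x, y}; ε-closure = {s, t, u, v, w, x, y, z}.
Read '0': s→{u}, t→{u, x}, u→{s, y}, v→{t}, w→∅, x→{y}, y→{s, t}, z→{s, u}; union {s, t, u, x, y}; ε-closure = {s, t, u, v, w, x, y, z}.
Read '1': s→{z}, t→{x}, u→{s, y, z}, v→{u, v, w}, w→{u, w, y}, x→{u}, y→{x, y}, z→{s}; now {s, u, v, w, x, y, z}.
Read '1': s→{z}, u→{s, y, z}, v→{u, v, w}, w→{u, w, y}, x→{u}, y→{x, y}, z→{s}; now {s, u, v, w, x, y, z}.
Read '1': s→{z}, u→{s, y, z}, v→{u, v, w}, w→{u, w, y}, x→{u}, y→{x, y}, z→{s}; now {s, u, v, w, x, y, z}.
Read '1': s→{z}, u→{s, y, z}, v→{u, v, w}, w→{u, w, y}, x→{u}, y→{x, y}, z→{s}; now {s, u, v, w, x, y, z}.
Read '1': s→{z}, u→{s, y, z}, v→{u, v, w}, w→{u, w, y}, x→{u}, y→{x, y}, z→{s}; now {s, u, v, w, x, y, z}.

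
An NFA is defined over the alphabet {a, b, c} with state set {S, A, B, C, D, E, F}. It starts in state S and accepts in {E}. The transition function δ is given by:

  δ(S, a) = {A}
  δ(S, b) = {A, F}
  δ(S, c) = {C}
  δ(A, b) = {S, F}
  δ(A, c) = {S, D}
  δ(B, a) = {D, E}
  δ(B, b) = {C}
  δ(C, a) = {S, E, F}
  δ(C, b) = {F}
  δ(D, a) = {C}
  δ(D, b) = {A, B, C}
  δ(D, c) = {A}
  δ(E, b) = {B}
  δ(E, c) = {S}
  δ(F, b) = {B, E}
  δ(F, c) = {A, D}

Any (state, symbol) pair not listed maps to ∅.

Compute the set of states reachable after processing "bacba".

∅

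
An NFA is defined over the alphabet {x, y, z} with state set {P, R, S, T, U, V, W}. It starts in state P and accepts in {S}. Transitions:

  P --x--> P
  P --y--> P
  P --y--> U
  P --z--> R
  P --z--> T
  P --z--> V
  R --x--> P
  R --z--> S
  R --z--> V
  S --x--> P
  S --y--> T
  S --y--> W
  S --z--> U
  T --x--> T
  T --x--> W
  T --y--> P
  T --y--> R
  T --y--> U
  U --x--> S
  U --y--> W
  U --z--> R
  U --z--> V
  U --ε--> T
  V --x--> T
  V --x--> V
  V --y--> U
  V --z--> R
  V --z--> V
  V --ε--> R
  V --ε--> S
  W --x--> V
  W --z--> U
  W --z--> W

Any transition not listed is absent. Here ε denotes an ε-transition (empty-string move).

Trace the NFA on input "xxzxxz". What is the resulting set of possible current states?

{R, S, T, U, V, W}

Start in {P}.
Read 'x': P→{P}; now {P}.
Read 'x': P→{P}; now {P}.
Read 'z': P→{R, T, V}; union {R, T, V}; ε-closure = {R, S, T, V}.
Read 'x': R→{P}, S→{P}, T→{T, W}, V→{T, V}; union {P, T, V, W}; ε-closure = {P, R, S, T, V, W}.
Read 'x': P→{P}, R→{P}, S→{P}, T→{T, W}, V→{T, V}, W→{V}; union {P, T, V, W}; ε-closure = {P, R, S, T, V, W}.
Read 'z': P→{R, T, V}, R→{S, V}, S→{U}, T→∅, V→{R, V}, W→{U, W}; now {R, S, T, U, V, W}.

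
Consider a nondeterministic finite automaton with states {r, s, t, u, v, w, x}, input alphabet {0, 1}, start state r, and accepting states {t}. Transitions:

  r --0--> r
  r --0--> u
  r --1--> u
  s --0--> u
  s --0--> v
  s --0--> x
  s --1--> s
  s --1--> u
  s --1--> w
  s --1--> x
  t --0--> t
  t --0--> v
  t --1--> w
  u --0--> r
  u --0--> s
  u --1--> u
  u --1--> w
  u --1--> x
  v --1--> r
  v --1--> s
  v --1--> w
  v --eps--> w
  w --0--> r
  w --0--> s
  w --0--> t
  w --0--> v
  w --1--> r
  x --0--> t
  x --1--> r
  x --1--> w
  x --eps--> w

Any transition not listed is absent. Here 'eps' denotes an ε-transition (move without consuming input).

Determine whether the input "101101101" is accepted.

Start in {r}.
Read '1': r→{u}; now {u}.
Read '0': u→{r, s}; now {r, s}.
Read '1': r→{u}, s→{s, u, w, x}; now {s, u, w, x}.
Read '1': s→{s, u, w, x}, u→{u, w, x}, w→{r}, x→{r, w}; now {r, s, u, w, x}.
Read '0': r→{r, u}, s→{u, v, x}, u→{r, s}, w→{r, s, t, v}, x→{t}; union {r, s, t, u, v, x}; ε-closure = {r, s, t, u, v, w, x}.
Read '1': r→{u}, s→{s, u, w, x}, t→{w}, u→{u, w, x}, v→{r, s, w}, w→{r}, x→{r, w}; now {r, s, u, w, x}.
Read '1': r→{u}, s→{s, u, w, x}, u→{u, w, x}, w→{r}, x→{r, w}; now {r, s, u, w, x}.
Read '0': r→{r, u}, s→{u, v, x}, u→{r, s}, w→{r, s, t, v}, x→{t}; union {r, s, t, u, v, x}; ε-closure = {r, s, t, u, v, w, x}.
Read '1': r→{u}, s→{s, u, w, x}, t→{w}, u→{u, w, x}, v→{r, s, w}, w→{r}, x→{r, w}; now {r, s, u, w, x}.
The final set {r, s, u, w, x} contains no accepting state.

No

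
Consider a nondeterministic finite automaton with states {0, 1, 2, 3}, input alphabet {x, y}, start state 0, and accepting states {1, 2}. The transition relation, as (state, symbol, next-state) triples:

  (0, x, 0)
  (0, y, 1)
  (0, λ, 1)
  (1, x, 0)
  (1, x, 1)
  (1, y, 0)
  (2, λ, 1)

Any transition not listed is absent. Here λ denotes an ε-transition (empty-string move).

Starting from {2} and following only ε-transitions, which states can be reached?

{1, 2}

Begin with {2}.
ε-move 2 → 1; add 1.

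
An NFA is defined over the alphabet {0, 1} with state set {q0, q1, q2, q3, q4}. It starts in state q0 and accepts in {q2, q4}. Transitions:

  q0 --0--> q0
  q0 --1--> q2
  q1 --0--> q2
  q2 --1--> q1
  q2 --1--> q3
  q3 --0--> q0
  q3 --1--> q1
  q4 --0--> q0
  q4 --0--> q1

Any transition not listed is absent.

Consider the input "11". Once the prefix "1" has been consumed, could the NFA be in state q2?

Yes

Start in {q0}.
Read '1': {q0} → {q2}.
State q2 is in {q2}.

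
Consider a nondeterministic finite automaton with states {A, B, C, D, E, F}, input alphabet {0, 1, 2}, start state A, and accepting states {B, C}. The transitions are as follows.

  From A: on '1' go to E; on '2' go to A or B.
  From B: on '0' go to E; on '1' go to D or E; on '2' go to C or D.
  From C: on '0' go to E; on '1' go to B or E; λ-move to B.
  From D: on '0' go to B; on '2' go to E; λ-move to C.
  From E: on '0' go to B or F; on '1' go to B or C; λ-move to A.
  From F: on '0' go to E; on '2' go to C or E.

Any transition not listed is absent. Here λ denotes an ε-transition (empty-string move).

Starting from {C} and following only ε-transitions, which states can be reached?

Begin with {C}.
ε-move C → B; add B.

{B, C}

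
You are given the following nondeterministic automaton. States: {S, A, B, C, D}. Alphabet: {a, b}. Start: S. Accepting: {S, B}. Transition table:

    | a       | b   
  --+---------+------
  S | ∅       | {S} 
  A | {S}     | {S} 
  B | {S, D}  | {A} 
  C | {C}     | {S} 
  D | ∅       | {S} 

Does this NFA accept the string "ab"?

No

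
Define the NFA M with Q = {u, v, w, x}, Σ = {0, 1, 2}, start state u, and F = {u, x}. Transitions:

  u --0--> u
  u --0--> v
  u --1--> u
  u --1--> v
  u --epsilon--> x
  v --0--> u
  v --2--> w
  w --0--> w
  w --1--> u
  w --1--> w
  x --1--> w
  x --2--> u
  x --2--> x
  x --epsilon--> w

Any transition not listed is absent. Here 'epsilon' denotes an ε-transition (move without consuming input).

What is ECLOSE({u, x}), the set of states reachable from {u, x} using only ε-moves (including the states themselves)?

{u, w, x}

Begin with {u, x}.
ε-move x → w; add w.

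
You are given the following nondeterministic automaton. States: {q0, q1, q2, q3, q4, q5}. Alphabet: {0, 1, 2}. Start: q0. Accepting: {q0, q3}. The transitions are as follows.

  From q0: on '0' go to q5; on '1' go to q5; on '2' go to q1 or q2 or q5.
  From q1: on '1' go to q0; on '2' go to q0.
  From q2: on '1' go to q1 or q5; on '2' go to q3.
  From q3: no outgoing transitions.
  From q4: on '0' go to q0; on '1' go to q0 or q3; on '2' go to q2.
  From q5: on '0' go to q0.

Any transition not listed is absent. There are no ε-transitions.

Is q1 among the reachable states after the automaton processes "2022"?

No

Start in {q0}.
Read '2': q0→{q1, q2, q5}; now {q1, q2, q5}.
Read '0': q1→∅, q2→∅, q5→{q0}; now {q0}.
Read '2': q0→{q1, q2, q5}; now {q1, q2, q5}.
Read '2': q1→{q0}, q2→{q3}, q5→∅; now {q0, q3}.
State q1 is not in {q0, q3}.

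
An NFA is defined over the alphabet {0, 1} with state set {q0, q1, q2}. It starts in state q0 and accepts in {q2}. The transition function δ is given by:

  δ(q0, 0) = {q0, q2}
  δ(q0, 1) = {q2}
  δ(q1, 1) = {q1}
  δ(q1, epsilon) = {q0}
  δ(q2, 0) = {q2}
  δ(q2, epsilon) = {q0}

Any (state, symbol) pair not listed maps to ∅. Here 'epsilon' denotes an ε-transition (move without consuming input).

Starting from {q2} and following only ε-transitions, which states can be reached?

Begin with {q2}.
ε-move q2 → q0; add q0.

{q0, q2}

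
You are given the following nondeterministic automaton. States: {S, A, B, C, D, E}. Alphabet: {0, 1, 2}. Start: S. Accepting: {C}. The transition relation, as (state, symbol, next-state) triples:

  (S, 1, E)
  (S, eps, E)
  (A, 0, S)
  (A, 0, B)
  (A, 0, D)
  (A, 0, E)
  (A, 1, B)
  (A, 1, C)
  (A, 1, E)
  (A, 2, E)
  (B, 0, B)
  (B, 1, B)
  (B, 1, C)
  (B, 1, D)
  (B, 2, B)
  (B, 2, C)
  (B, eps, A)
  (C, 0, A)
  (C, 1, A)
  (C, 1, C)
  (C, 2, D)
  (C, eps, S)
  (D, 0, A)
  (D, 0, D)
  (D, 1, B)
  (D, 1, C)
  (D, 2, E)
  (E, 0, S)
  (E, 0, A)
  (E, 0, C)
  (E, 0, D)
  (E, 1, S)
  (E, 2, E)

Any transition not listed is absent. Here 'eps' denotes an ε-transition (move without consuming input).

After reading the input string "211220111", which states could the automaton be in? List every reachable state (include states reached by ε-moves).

{S, A, B, C, D, E}

Start: ε-closure({S}) = {S, E}.
Read '2': {S, E} → {E}.
Read '1': {E} → {S, E}.
Read '1': {S, E} → {S, E}.
Read '2': {S, E} → {E}.
Read '2': {E} → {E}.
Read '0': {E} → {S, A, C, D, E}.
Read '1': {S, A, C, D, E} → {S, A, B, C, E}.
Read '1': {S, A, B, C, E} → {S, A, B, C, D, E}.
Read '1': {S, A, B, C, D, E} → {S, A, B, C, D, E}.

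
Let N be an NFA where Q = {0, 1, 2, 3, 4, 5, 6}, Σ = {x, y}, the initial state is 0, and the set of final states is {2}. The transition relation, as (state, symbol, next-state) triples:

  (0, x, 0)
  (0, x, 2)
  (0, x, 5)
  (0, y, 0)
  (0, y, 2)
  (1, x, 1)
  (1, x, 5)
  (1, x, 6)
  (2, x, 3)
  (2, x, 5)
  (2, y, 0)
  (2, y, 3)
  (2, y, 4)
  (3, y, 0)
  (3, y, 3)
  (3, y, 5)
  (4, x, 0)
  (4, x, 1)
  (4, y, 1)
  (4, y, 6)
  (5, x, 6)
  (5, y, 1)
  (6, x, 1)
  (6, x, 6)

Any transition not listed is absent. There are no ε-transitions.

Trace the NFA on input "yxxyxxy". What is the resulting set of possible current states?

Start in {0}.
Read 'y': {0} → {0, 2}.
Read 'x': {0, 2} → {0, 2, 3, 5}.
Read 'x': {0, 2, 3, 5} → {0, 2, 3, 5, 6}.
Read 'y': {0, 2, 3, 5, 6} → {0, 1, 2, 3, 4, 5}.
Read 'x': {0, 1, 2, 3, 4, 5} → {0, 1, 2, 3, 5, 6}.
Read 'x': {0, 1, 2, 3, 5, 6} → {0, 1, 2, 3, 5, 6}.
Read 'y': {0, 1, 2, 3, 5, 6} → {0, 1, 2, 3, 4, 5}.

{0, 1, 2, 3, 4, 5}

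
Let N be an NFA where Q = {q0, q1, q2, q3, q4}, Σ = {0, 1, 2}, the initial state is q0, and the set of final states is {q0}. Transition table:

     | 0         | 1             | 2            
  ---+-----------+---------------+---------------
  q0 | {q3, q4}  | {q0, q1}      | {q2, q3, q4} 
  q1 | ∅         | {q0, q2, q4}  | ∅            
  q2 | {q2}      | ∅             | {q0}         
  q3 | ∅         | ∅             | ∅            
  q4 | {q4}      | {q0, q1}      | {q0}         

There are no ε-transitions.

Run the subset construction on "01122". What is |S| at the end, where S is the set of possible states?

4

Start in {q0}.
Read '0': q0→{q3, q4}; now {q3, q4}.
Read '1': q3→∅, q4→{q0, q1}; now {q0, q1}.
Read '1': q0→{q0, q1}, q1→{q0, q2, q4}; now {q0, q1, q2, q4}.
Read '2': q0→{q2, q3, q4}, q1→∅, q2→{q0}, q4→{q0}; now {q0, q2, q3, q4}.
Read '2': q0→{q2, q3, q4}, q2→{q0}, q3→∅, q4→{q0}; now {q0, q2, q3, q4}.
That set has 4 states.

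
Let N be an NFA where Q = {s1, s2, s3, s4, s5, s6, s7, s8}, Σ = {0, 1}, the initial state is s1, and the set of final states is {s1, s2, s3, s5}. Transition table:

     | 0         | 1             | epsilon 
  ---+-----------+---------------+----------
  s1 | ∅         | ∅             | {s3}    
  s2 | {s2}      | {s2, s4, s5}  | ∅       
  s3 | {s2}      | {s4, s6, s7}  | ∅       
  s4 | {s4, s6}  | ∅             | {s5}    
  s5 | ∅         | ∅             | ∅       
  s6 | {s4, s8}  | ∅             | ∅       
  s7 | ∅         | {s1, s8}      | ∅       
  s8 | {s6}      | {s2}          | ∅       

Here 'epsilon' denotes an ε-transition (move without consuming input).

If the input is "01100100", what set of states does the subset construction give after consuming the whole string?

{s2, s4, s5, s6, s8}

Start: ε-closure({s1}) = {s1, s3}.
Read '0': s1→∅, s3→{s2}; now {s2}.
Read '1': s2→{s2, s4, s5}; now {s2, s4, s5}.
Read '1': s2→{s2, s4, s5}, s4→∅, s5→∅; now {s2, s4, s5}.
Read '0': s2→{s2}, s4→{s4, s6}, s5→∅; union {s2, s4, s6}; ε-closure = {s2, s4, s5, s6}.
Read '0': s2→{s2}, s4→{s4, s6}, s5→∅, s6→{s4, s8}; union {s2, s4, s6, s8}; ε-closure = {s2, s4, s5, s6, s8}.
Read '1': s2→{s2, s4, s5}, s4→∅, s5→∅, s6→∅, s8→{s2}; now {s2, s4, s5}.
Read '0': s2→{s2}, s4→{s4, s6}, s5→∅; union {s2, s4, s6}; ε-closure = {s2, s4, s5, s6}.
Read '0': s2→{s2}, s4→{s4, s6}, s5→∅, s6→{s4, s8}; union {s2, s4, s6, s8}; ε-closure = {s2, s4, s5, s6, s8}.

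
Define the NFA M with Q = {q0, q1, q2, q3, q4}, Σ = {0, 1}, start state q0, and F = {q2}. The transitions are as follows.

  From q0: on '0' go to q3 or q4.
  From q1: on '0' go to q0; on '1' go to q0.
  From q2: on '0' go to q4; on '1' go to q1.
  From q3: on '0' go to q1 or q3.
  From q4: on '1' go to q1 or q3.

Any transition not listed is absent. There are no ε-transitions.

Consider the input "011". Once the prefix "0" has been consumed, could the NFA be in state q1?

No

Start in {q0}.
Read '0': q0→{q3, q4}; now {q3, q4}.
State q1 is not in {q3, q4}.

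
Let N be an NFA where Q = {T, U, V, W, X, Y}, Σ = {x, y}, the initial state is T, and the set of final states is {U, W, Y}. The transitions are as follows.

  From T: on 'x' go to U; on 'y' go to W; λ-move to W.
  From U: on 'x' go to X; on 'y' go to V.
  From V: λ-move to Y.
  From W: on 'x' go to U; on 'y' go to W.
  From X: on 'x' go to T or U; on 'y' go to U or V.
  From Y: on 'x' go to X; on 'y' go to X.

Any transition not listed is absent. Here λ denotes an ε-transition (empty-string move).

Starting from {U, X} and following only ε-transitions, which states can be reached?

{U, X}

Begin with {U, X}.
No ε-moves leave this set, so the closure equals the set itself.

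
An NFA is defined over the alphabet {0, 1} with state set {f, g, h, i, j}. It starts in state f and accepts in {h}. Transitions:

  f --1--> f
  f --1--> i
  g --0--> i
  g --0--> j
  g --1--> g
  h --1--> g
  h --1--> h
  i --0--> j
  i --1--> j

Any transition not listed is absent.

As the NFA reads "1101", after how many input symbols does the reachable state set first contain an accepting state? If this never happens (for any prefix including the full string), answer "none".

none

Start in {f}.
Read '1': {f} → {f, i}.
Read '1': {f, i} → {f, i, j}.
Read '0': {f, i, j} → {j}.
Read '1': {j} → ∅.
No reachable set along the way intersects F.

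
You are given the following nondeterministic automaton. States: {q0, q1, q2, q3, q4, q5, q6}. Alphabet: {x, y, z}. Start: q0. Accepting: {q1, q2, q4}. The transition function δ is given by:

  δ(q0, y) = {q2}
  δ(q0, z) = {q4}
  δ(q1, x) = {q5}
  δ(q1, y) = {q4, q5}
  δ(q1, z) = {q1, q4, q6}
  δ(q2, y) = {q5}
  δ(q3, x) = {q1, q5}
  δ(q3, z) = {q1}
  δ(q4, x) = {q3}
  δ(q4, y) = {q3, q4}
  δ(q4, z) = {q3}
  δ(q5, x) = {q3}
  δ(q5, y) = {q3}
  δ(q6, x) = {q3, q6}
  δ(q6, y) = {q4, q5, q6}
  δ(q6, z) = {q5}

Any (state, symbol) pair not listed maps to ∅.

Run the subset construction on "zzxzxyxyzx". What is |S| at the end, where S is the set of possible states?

Start in {q0}.
Read 'z': q0→{q4}; now {q4}.
Read 'z': q4→{q3}; now {q3}.
Read 'x': q3→{q1, q5}; now {q1, q5}.
Read 'z': q1→{q1, q4, q6}, q5→∅; now {q1, q4, q6}.
Read 'x': q1→{q5}, q4→{q3}, q6→{q3, q6}; now {q3, q5, q6}.
Read 'y': q3→∅, q5→{q3}, q6→{q4, q5, q6}; now {q3, q4, q5, q6}.
Read 'x': q3→{q1, q5}, q4→{q3}, q5→{q3}, q6→{q3, q6}; now {q1, q3, q5, q6}.
Read 'y': q1→{q4, q5}, q3→∅, q5→{q3}, q6→{q4, q5, q6}; now {q3, q4, q5, q6}.
Read 'z': q3→{q1}, q4→{q3}, q5→∅, q6→{q5}; now {q1, q3, q5}.
Read 'x': q1→{q5}, q3→{q1, q5}, q5→{q3}; now {q1, q3, q5}.
That set has 3 states.

3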